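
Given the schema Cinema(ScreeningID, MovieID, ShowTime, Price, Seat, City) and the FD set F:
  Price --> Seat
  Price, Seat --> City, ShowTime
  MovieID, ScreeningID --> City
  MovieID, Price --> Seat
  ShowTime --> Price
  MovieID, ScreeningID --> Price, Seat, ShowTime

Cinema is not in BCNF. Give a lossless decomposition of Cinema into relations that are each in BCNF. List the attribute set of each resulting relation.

Candidate key of the original relation: {MovieID, ScreeningID}.
Within {City, MovieID, Price, ScreeningID, Seat, ShowTime}: {Price}⁺ ∩ {City, MovieID, Price, ScreeningID, Seat, ShowTime} = {City, Price, Seat, ShowTime}, not the whole set, so Price --> City, Seat, ShowTime violates BCNF; decompose into {City, Price, Seat, ShowTime} and {MovieID, Price, ScreeningID}.
{City, Price, Seat, ShowTime} has no BCNF violation.
{MovieID, Price, ScreeningID} has no BCNF violation.

{City, Price, Seat, ShowTime}; {MovieID, Price, ScreeningID}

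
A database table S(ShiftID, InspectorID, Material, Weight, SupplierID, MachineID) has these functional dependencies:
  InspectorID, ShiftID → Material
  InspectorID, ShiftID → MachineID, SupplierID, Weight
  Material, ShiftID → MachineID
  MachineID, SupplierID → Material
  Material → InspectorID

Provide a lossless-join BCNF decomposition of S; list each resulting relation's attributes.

Candidate keys of the original relation: {InspectorID, ShiftID}, {MachineID, ShiftID, SupplierID}, {Material, ShiftID}.
In {InspectorID, MachineID, Material, ShiftID, SupplierID, Weight}, {MachineID, SupplierID} is not a superkey ({MachineID, SupplierID}⁺ restricted to this set is {InspectorID, MachineID, Material, SupplierID}), so split on MachineID, SupplierID → InspectorID, Material into {InspectorID, MachineID, Material, SupplierID} and {MachineID, ShiftID, SupplierID, Weight}.
In {InspectorID, MachineID, Material, SupplierID}, {Material} is not a superkey ({Material}⁺ restricted to this set is {InspectorID, Material}), so split on Material → InspectorID into {InspectorID, Material} and {MachineID, Material, SupplierID}.
{InspectorID, Material}: every determinant is a superkey — BCNF.
{MachineID, Material, SupplierID}: every determinant is a superkey — BCNF.
{MachineID, ShiftID, SupplierID, Weight}: every determinant is a superkey — BCNF.

{InspectorID, Material}; {MachineID, Material, SupplierID}; {MachineID, ShiftID, SupplierID, Weight}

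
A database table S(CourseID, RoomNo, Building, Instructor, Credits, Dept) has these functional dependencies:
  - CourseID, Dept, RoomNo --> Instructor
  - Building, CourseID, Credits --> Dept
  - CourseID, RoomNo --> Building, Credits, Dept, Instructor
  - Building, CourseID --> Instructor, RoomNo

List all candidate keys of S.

No FD produces {CourseID}, so it must be in every candidate key.
{Building, CourseID} is a candidate key since {Building, CourseID}⁺ = {Building, CourseID, Credits, Dept, Instructor, RoomNo} covers every attribute.
{CourseID, RoomNo} is a candidate key since {CourseID, RoomNo}⁺ = {Building, CourseID, Credits, Dept, Instructor, RoomNo} covers every attribute.
These are minimal and exhaustive — every other superkey contains one of them.

{Building, CourseID}, {CourseID, RoomNo}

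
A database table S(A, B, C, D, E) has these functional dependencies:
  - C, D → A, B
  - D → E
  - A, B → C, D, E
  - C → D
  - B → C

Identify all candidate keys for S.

{B}⁺ = {A, B, C, D, E}, which is every attribute, so {B} is a candidate key.
{C}⁺ = {A, B, C, D, E}, which is every attribute, so {C} is a candidate key.
No proper subset of any of these is a key, and no other minimal superkey exists.

{B}, {C}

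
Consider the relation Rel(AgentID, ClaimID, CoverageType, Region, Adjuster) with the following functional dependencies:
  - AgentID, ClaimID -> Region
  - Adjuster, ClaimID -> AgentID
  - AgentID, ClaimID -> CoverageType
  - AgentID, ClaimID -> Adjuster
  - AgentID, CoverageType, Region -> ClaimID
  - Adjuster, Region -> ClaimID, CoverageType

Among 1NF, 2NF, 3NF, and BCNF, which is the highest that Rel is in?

BCNF

Candidate keys: {Adjuster, ClaimID}, {Adjuster, Region}, {AgentID, ClaimID}, {AgentID, CoverageType, Region}. Prime attributes: {Adjuster, AgentID, ClaimID, CoverageType, Region}.
Each dependency's left side is a superkey — BCNF holds.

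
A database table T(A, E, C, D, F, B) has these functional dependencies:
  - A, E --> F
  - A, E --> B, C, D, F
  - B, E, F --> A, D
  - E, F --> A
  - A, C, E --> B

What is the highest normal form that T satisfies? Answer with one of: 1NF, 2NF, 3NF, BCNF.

BCNF

Candidate keys: {A, E}, {E, F}. Prime attributes: {A, E, F}.
Each dependency's left side is a superkey — BCNF holds.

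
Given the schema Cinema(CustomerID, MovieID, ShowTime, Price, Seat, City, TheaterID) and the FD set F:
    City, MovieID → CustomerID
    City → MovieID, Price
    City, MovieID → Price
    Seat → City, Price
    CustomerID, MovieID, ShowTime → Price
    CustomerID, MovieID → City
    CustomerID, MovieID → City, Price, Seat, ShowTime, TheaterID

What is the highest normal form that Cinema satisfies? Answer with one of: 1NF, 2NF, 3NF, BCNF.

Candidate keys: {City}, {CustomerID, MovieID}, {Seat}. Prime attributes: {City, CustomerID, MovieID, Seat}.
The left-hand side of every FD is a superkey, so BCNF is satisfied.

BCNF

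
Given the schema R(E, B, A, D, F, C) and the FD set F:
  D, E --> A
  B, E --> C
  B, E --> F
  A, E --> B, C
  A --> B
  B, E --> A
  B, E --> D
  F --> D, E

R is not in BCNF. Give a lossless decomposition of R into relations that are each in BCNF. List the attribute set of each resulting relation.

Candidate keys of the original relation: {A, E}, {B, E}, {D, E}, {F}.
In {A, B, C, D, E, F}, {A} is not a superkey ({A}⁺ restricted to this set is {A, B}), so split on A --> B into {A, B} and {A, C, D, E, F}.
{A, B} has no BCNF violation.
{A, C, D, E, F} has no BCNF violation.

{A, B}; {A, C, D, E, F}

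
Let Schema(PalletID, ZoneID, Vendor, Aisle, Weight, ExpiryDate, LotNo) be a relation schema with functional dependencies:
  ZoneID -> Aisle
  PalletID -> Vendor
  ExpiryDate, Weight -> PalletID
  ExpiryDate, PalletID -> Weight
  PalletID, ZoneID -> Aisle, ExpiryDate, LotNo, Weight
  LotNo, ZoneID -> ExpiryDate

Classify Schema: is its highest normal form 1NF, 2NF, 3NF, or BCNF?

1NF

Candidate keys: {ExpiryDate, Weight, ZoneID}, {LotNo, Weight, ZoneID}, {PalletID, ZoneID}. Prime attributes: {ExpiryDate, LotNo, PalletID, Weight, ZoneID}.
For ZoneID -> Aisle we have {ZoneID}⁺ = {Aisle, ZoneID}; {ZoneID} is not a superkey, so BCNF fails.
ZoneID -> Aisle determines the non-prime attribute {Aisle} from a non-superkey — 3NF is violated.
Since {PalletID} ⊂ {PalletID, ZoneID} and {PalletID}⁺ ⊇ {Vendor} with {Vendor} non-prime, there is a partial dependency; 2NF fails.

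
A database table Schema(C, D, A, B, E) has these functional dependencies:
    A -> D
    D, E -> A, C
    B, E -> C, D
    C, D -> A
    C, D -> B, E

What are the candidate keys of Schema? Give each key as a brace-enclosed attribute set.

{A, C}, {A, E}, {B, E}, {C, D}, {D, E}

{A, C}⁺ = {A, B, C, D, E} — all of the relation — so {A, C} is a candidate key.
{A, E}⁺ = {A, B, C, D, E} — all of the relation — so {A, E} is a candidate key.
{B, E}⁺ = {A, B, C, D, E} — all of the relation — so {B, E} is a candidate key.
{C, D}⁺ = {A, B, C, D, E} — all of the relation — so {C, D} is a candidate key.
{D, E}⁺ = {A, B, C, D, E} — all of the relation — so {D, E} is a candidate key.
These are minimal and exhaustive — every other superkey contains one of them.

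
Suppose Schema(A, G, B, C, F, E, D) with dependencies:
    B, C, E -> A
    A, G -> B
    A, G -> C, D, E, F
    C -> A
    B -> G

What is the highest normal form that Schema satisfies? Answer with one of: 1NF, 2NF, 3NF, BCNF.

Candidate keys: {A, B}, {A, G}, {B, C}, {C, G}. Prime attributes: {A, B, C, G}.
For C -> A we have {C}⁺ = {A, C}; {C} is not a superkey, so BCNF fails.
But every attribute on its right side ({A}) is prime, and the same holds for every other non-superkey FD, so 3NF still holds.

3NF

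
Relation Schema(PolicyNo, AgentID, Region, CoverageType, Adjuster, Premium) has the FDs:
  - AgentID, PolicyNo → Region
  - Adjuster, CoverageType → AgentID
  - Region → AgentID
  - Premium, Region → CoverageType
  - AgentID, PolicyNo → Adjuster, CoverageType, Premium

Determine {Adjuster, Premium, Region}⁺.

Start with {Adjuster, Premium, Region}.
Region → AgentID applies; add {AgentID} → now {Adjuster, AgentID, Premium, Region}.
Premium, Region → CoverageType applies; add {CoverageType} → now {Adjuster, AgentID, CoverageType, Premium, Region}.
No further FD applies.

{Adjuster, AgentID, CoverageType, Premium, Region}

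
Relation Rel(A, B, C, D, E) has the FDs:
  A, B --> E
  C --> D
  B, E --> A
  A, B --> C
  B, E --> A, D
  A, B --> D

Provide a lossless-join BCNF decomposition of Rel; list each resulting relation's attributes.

Candidate keys of the original relation: {A, B}, {B, E}.
{A, B, C, D, E}: {C} determines {C, D} here but is not a superkey — split on C --> D, giving {C, D} and {A, B, C, E}.
{C, D}: every determinant is a superkey — BCNF.
{A, B, C, E}: every determinant is a superkey — BCNF.

{A, B, C, E}; {C, D}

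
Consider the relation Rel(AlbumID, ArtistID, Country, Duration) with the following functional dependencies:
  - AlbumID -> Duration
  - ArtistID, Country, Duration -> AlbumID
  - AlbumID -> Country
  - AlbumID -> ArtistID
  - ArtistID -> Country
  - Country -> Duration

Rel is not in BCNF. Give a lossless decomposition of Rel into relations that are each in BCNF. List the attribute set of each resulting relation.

Candidate keys of the original relation: {AlbumID}, {ArtistID}.
{AlbumID, ArtistID, Country, Duration}: {Country} determines {Country, Duration} here but is not a superkey — split on Country -> Duration, giving {Country, Duration} and {AlbumID, ArtistID, Country}.
{Country, Duration} has no BCNF violation.
{AlbumID, ArtistID, Country} has no BCNF violation.

{AlbumID, ArtistID, Country}; {Country, Duration}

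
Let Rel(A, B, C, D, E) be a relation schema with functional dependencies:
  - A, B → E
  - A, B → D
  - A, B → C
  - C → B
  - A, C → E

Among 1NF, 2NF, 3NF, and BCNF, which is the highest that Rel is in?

Candidate keys: {A, B}, {A, C}. Prime attributes: {A, B, C}.
For C → B we have {C}⁺ = {B, C}; {C} is not a superkey, so BCNF fails.
But every attribute on its right side ({B}) is prime, and the same holds for every other non-superkey FD, so 3NF still holds.

3NF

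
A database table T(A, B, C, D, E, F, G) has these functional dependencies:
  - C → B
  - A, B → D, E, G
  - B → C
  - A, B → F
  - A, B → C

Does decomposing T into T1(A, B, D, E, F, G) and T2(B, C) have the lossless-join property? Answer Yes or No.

Yes

Common attributes: {B}; their closure is {B, C}.
Since T2 ⊆ {B, C}, the intersection is a superkey of T2; the decomposition is lossless.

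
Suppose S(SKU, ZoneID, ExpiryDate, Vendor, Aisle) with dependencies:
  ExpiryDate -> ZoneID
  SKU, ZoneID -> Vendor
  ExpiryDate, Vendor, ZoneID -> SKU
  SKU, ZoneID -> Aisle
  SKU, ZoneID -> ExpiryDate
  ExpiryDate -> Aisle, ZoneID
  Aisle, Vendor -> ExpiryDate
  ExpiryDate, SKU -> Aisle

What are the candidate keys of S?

{Aisle, Vendor} is a candidate key since {Aisle, Vendor}⁺ = {Aisle, ExpiryDate, SKU, Vendor, ZoneID} covers every attribute.
{ExpiryDate, SKU} is a candidate key since {ExpiryDate, SKU}⁺ = {Aisle, ExpiryDate, SKU, Vendor, ZoneID} covers every attribute.
{ExpiryDate, Vendor} is a candidate key since {ExpiryDate, Vendor}⁺ = {Aisle, ExpiryDate, SKU, Vendor, ZoneID} covers every attribute.
{SKU, ZoneID} is a candidate key since {SKU, ZoneID}⁺ = {Aisle, ExpiryDate, SKU, Vendor, ZoneID} covers every attribute.
Any other superkey properly contains one of these, so there are no further candidate keys.

{Aisle, Vendor}, {ExpiryDate, SKU}, {ExpiryDate, Vendor}, {SKU, ZoneID}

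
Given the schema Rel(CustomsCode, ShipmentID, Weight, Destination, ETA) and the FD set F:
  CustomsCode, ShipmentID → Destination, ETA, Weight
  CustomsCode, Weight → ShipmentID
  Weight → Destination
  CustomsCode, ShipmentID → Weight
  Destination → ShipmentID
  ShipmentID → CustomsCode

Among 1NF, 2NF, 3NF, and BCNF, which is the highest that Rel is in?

BCNF

Candidate keys: {Destination}, {ShipmentID}, {Weight}. Prime attributes: {Destination, ShipmentID, Weight}.
Every FD has a superkey on the left, so the relation is in BCNF.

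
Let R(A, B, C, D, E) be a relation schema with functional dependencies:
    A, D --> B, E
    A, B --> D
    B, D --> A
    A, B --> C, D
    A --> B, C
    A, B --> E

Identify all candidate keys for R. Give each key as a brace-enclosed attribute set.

{A}⁺ = {A, B, C, D, E} — all of the relation — so {A} is a candidate key.
{B, D}⁺ = {A, B, C, D, E} — all of the relation — so {B, D} is a candidate key.
No proper subset of any of these is a key, and no other minimal superkey exists.

{A}, {B, D}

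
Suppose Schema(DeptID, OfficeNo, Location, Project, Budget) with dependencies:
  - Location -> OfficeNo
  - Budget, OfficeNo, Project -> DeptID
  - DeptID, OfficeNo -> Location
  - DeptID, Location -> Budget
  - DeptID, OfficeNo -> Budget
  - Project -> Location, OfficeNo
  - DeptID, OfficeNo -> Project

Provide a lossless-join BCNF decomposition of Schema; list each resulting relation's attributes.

Candidate keys of the original relation: {Budget, Project}, {DeptID, Location}, {DeptID, OfficeNo}, {DeptID, Project}.
{Budget, DeptID, Location, OfficeNo, Project}: {Location} determines {Location, OfficeNo} here but is not a superkey — split on Location -> OfficeNo, giving {Location, OfficeNo} and {Budget, DeptID, Location, Project}.
{Location, OfficeNo}: every determinant is a superkey — BCNF.
{Budget, DeptID, Location, Project}: {Project} determines {Location, Project} here but is not a superkey — split on Project -> Location, giving {Location, Project} and {Budget, DeptID, Project}.
{Location, Project}: every determinant is a superkey — BCNF.
{Budget, DeptID, Project}: every determinant is a superkey — BCNF.

{Budget, DeptID, Project}; {Location, OfficeNo}; {Location, Project}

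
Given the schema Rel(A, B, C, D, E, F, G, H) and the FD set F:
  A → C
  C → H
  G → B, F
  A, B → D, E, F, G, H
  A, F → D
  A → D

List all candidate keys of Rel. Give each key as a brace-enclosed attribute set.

{A, B}, {A, G}

{A} never appears on the right of any FD, so every key must include it.
Closure of {A, B} is {A, B, C, D, E, F, G, H}, the whole schema; {A, B} is a candidate key.
Closure of {A, G} is {A, B, C, D, E, F, G, H}, the whole schema; {A, G} is a candidate key.
No proper subset of any of these is a key, and no other minimal superkey exists.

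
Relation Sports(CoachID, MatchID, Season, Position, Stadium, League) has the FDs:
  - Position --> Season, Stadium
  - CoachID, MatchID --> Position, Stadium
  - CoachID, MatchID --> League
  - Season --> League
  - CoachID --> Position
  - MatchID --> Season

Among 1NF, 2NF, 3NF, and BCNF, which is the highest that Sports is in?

Candidate key: {CoachID, MatchID}. Prime attributes: {CoachID, MatchID}.
Position --> Season, Stadium: {Position}⁺ = {League, Position, Season, Stadium}, which is not all of the attributes, so the left side is not a superkey — BCNF is violated.
Position --> Season, Stadium determines the non-prime attributes {Season, Stadium} from a non-superkey — 3NF is violated.
{CoachID} is a proper subset of the key {CoachID, MatchID}, and {CoachID}⁺ contains the non-prime attributes {League, Position, Season, Stadium} — a partial dependency, so 2NF is violated.

1NF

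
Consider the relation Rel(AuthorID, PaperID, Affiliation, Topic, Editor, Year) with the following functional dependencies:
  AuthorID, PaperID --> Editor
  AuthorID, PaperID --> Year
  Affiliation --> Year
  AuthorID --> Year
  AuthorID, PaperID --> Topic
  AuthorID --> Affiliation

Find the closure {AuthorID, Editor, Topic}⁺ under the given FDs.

{Affiliation, AuthorID, Editor, Topic, Year}

Start with {AuthorID, Editor, Topic}.
AuthorID --> Year applies; add {Year} → now {AuthorID, Editor, Topic, Year}.
AuthorID --> Affiliation applies; add {Affiliation} → now {Affiliation, AuthorID, Editor, Topic, Year}.
No further FD applies.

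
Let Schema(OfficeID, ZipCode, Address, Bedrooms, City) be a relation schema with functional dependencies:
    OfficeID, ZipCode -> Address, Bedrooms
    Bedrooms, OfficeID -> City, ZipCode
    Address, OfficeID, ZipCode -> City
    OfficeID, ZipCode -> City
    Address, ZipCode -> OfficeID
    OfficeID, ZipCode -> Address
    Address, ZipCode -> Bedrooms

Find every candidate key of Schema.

{Address, ZipCode}, {Bedrooms, OfficeID}, {OfficeID, ZipCode}

Closure of {Address, ZipCode} is {Address, Bedrooms, City, OfficeID, ZipCode}, the whole schema; {Address, ZipCode} is a candidate key.
Closure of {Bedrooms, OfficeID} is {Address, Bedrooms, City, OfficeID, ZipCode}, the whole schema; {Bedrooms, OfficeID} is a candidate key.
Closure of {OfficeID, ZipCode} is {Address, Bedrooms, City, OfficeID, ZipCode}, the whole schema; {OfficeID, ZipCode} is a candidate key.
Any other superkey properly contains one of these, so there are no further candidate keys.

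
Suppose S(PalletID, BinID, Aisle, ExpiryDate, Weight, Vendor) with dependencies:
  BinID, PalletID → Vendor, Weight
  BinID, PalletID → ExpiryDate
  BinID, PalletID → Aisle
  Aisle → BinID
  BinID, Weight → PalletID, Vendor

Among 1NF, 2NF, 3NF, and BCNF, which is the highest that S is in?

Candidate keys: {Aisle, PalletID}, {Aisle, Weight}, {BinID, PalletID}, {BinID, Weight}. Prime attributes: {Aisle, BinID, PalletID, Weight}.
For Aisle → BinID we have {Aisle}⁺ = {Aisle, BinID}; {Aisle} is not a superkey, so BCNF fails.
Its right-hand attributes {BinID} are all prime, as are those of every other non-superkey FD — the relation is in 3NF.

3NF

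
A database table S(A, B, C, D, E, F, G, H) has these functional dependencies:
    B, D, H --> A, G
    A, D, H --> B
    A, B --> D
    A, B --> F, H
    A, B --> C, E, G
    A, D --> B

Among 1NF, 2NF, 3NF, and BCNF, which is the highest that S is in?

Candidate keys: {A, B}, {A, D}, {B, D, H}. Prime attributes: {A, B, D, H}.
Each dependency's left side is a superkey — BCNF holds.

BCNF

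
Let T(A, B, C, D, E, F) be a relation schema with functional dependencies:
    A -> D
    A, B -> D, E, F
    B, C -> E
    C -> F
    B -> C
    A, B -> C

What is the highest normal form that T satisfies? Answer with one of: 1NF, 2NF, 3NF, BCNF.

Candidate key: {A, B}. Prime attributes: {A, B}.
For A -> D we have {A}⁺ = {A, D}; {A} is not a superkey, so BCNF fails.
Because {D} is non-prime and the left side of A -> D is not a superkey, the relation is not in 3NF.
The proper key subset {A} of {A, B} determines non-prime {D}, so the relation is not even in 2NF.

1NF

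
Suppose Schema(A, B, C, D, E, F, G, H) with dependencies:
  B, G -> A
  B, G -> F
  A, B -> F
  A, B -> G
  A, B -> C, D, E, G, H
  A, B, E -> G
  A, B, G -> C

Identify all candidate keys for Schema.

No FD produces {B}, so it must be in every candidate key.
{A, B} is a candidate key since {A, B}⁺ = {A, B, C, D, E, F, G, H} covers every attribute.
{B, G} is a candidate key since {B, G}⁺ = {A, B, C, D, E, F, G, H} covers every attribute.
No proper subset of any of these is a key, and no other minimal superkey exists.

{A, B}, {B, G}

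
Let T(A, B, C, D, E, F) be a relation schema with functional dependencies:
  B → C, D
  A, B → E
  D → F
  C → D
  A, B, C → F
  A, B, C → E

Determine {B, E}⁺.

{B, C, D, E, F}

Start with {B, E}.
B → C, D applies; add {C, D} → now {B, C, D, E}.
D → F applies; add {F} → now {B, C, D, E, F}.
No further FD applies.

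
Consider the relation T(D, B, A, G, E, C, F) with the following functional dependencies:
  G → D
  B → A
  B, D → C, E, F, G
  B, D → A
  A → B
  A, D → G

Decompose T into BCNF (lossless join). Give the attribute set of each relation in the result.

Candidate keys of the original relation: {A, D}, {A, G}, {B, D}, {B, G}.
In {A, B, C, D, E, F, G}, {G} is not a superkey ({G}⁺ restricted to this set is {D, G}), so split on G → D into {D, G} and {A, B, C, E, F, G}.
{D, G} is in BCNF.
In {A, B, C, E, F, G}, {B} is not a superkey ({B}⁺ restricted to this set is {A, B}), so split on B → A into {A, B} and {B, C, E, F, G}.
{A, B} is in BCNF.
{B, C, E, F, G} is in BCNF.

{A, B}; {B, C, E, F, G}; {D, G}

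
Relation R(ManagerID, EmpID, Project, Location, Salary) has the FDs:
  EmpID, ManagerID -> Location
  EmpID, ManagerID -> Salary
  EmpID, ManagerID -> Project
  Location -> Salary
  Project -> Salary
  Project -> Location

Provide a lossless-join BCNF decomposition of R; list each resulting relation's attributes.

Candidate key of the original relation: {EmpID, ManagerID}.
Within {EmpID, Location, ManagerID, Project, Salary}: {Location}⁺ ∩ {EmpID, Location, ManagerID, Project, Salary} = {Location, Salary}, not the whole set, so Location -> Salary violates BCNF; decompose into {Location, Salary} and {EmpID, Location, ManagerID, Project}.
{Location, Salary}: every determinant is a superkey — BCNF.
Within {EmpID, Location, ManagerID, Project}: {Project}⁺ ∩ {EmpID, Location, ManagerID, Project} = {Location, Project}, not the whole set, so Project -> Location violates BCNF; decompose into {Location, Project} and {EmpID, ManagerID, Project}.
{Location, Project}: every determinant is a superkey — BCNF.
{EmpID, ManagerID, Project}: every determinant is a superkey — BCNF.

{EmpID, ManagerID, Project}; {Location, Project}; {Location, Salary}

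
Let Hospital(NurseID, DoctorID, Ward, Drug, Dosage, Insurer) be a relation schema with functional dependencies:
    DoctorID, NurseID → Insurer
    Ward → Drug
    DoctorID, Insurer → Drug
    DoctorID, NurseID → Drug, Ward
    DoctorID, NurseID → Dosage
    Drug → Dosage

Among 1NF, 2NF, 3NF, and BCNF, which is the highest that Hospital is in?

2NF

Candidate key: {DoctorID, NurseID}. Prime attributes: {DoctorID, NurseID}.
Ward → Drug breaks BCNF: {Ward}⁺ = {Dosage, Drug, Ward}, so {Ward} is not a superkey.
Ward → Drug determines the non-prime attribute {Drug} from a non-superkey — 3NF is violated.
Checking every proper subset of each key, none determines a non-prime attribute — 2NF is satisfied.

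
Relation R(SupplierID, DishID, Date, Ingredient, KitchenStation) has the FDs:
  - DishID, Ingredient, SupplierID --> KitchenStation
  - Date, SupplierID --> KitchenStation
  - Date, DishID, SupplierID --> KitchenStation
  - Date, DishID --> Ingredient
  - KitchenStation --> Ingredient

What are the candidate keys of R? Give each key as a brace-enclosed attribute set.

No FD produces {Date, DishID, SupplierID}, so they must be in every candidate key.
{Date, DishID, SupplierID} is a candidate key since {Date, DishID, SupplierID}⁺ = {Date, DishID, Ingredient, KitchenStation, SupplierID} covers every attribute.
No other minimal set has full closure, so this is the only candidate key.

{Date, DishID, SupplierID}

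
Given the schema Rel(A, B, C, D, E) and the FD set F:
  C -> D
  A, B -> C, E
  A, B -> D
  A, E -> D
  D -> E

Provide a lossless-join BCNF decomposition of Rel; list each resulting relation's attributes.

{A, B, C}; {C, D}; {D, E}

Candidate key of the original relation: {A, B}.
Within {A, B, C, D, E}: {C}⁺ ∩ {A, B, C, D, E} = {C, D, E}, not the whole set, so C -> D, E violates BCNF; decompose into {C, D, E} and {A, B, C}.
Within {C, D, E}: {D}⁺ ∩ {C, D, E} = {D, E}, not the whole set, so D -> E violates BCNF; decompose into {D, E} and {C, D}.
{D, E}: every determinant is a superkey — BCNF.
{C, D}: every determinant is a superkey — BCNF.
{A, B, C}: every determinant is a superkey — BCNF.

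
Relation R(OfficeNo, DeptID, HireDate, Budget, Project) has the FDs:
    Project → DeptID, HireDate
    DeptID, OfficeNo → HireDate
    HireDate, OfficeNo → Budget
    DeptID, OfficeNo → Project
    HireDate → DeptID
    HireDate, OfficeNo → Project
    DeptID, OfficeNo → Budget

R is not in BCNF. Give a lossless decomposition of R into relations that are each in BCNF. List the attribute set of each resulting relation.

{Budget, OfficeNo, Project}; {DeptID, HireDate}; {HireDate, Project}

Candidate keys of the original relation: {DeptID, OfficeNo}, {HireDate, OfficeNo}, {OfficeNo, Project}.
{Budget, DeptID, HireDate, OfficeNo, Project}: {Project} determines {DeptID, HireDate, Project} here but is not a superkey — split on Project → DeptID, HireDate, giving {DeptID, HireDate, Project} and {Budget, OfficeNo, Project}.
{DeptID, HireDate, Project}: {HireDate} determines {DeptID, HireDate} here but is not a superkey — split on HireDate → DeptID, giving {DeptID, HireDate} and {HireDate, Project}.
{DeptID, HireDate} has no BCNF violation.
{HireDate, Project} has no BCNF violation.
{Budget, OfficeNo, Project} has no BCNF violation.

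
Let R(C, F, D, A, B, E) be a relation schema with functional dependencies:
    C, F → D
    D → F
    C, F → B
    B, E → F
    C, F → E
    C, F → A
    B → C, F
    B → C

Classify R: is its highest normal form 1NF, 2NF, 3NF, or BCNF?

3NF

Candidate keys: {B}, {C, D}, {C, F}. Prime attributes: {B, C, D, F}.
D → F: {D}⁺ = {D, F}, which is not all of the attributes, so the left side is not a superkey — BCNF is violated.
But every attribute on its right side ({F}) is prime, and the same holds for every other non-superkey FD, so 3NF still holds.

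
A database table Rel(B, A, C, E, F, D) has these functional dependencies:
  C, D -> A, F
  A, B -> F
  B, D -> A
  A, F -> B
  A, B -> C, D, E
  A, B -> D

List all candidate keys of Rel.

{A, B}, {A, F}, {B, D}, {C, D}

Closure of {A, B} is {A, B, C, D, E, F}, the whole schema; {A, B} is a candidate key.
Closure of {A, F} is {A, B, C, D, E, F}, the whole schema; {A, F} is a candidate key.
Closure of {B, D} is {A, B, C, D, E, F}, the whole schema; {B, D} is a candidate key.
Closure of {C, D} is {A, B, C, D, E, F}, the whole schema; {C, D} is a candidate key.
No proper subset of any of these is a key, and no other minimal superkey exists.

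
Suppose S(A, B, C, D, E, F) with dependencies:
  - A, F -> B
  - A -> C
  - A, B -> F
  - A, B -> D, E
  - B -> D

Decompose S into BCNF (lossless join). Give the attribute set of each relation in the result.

{A, B, E, F}; {A, C}; {B, D}

Candidate keys of the original relation: {A, B}, {A, F}.
Within {A, B, C, D, E, F}: {A}⁺ ∩ {A, B, C, D, E, F} = {A, C}, not the whole set, so A -> C violates BCNF; decompose into {A, C} and {A, B, D, E, F}.
{A, C} has no BCNF violation.
Within {A, B, D, E, F}: {B}⁺ ∩ {A, B, D, E, F} = {B, D}, not the whole set, so B -> D violates BCNF; decompose into {B, D} and {A, B, E, F}.
{B, D} has no BCNF violation.
{A, B, E, F} has no BCNF violation.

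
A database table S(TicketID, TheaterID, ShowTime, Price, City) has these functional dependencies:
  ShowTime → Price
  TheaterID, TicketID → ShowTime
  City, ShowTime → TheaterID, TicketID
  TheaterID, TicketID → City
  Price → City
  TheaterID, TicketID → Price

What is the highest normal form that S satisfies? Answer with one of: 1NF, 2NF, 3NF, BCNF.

Candidate keys: {ShowTime}, {TheaterID, TicketID}. Prime attributes: {ShowTime, TheaterID, TicketID}.
For Price → City we have {Price}⁺ = {City, Price}; {Price} is not a superkey, so BCNF fails.
Price → City has non-prime {City} on the right and a non-superkey on the left, so 3NF fails.
No proper subset of a key has a non-prime attribute in its closure, so there is no partial dependency; 2NF holds.

2NF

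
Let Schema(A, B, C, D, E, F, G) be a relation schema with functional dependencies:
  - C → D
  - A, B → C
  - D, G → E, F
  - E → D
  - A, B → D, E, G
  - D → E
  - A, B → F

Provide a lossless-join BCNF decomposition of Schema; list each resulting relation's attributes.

Candidate key of the original relation: {A, B}.
Within {A, B, C, D, E, F, G}: {C}⁺ ∩ {A, B, C, D, E, F, G} = {C, D, E}, not the whole set, so C → D, E violates BCNF; decompose into {C, D, E} and {A, B, C, F, G}.
Within {C, D, E}: {E}⁺ ∩ {C, D, E} = {D, E}, not the whole set, so E → D violates BCNF; decompose into {D, E} and {C, E}.
{D, E} has no BCNF violation.
{C, E} has no BCNF violation.
Within {A, B, C, F, G}: {C, G}⁺ ∩ {A, B, C, F, G} = {C, F, G}, not the whole set, so C, G → F violates BCNF; decompose into {C, F, G} and {A, B, C, G}.
{C, F, G} has no BCNF violation.
{A, B, C, G} has no BCNF violation.

{A, B, C, G}; {C, E}; {C, F, G}; {D, E}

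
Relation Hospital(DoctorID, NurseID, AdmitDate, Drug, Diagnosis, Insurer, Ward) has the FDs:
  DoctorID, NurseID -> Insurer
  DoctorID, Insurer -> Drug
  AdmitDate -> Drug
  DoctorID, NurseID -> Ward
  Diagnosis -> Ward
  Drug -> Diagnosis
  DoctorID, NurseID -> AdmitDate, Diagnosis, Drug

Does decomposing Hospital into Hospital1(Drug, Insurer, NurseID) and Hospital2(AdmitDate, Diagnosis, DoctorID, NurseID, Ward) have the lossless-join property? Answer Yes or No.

Hospital1 ∩ Hospital2 = {NurseID}; its closure under F is {NurseID}.
Neither Hospital1 nor Hospital2 is contained in that closure, so the decomposition is lossy.

No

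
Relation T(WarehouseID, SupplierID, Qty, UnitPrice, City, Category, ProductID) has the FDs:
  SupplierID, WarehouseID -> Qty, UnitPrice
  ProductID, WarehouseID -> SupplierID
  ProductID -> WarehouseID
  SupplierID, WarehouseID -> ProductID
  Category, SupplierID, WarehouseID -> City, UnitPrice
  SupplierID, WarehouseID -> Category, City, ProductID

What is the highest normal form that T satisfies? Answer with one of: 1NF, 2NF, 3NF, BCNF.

Candidate keys: {ProductID}, {SupplierID, WarehouseID}. Prime attributes: {ProductID, SupplierID, WarehouseID}.
The left-hand side of every FD is a superkey, so BCNF is satisfied.

BCNF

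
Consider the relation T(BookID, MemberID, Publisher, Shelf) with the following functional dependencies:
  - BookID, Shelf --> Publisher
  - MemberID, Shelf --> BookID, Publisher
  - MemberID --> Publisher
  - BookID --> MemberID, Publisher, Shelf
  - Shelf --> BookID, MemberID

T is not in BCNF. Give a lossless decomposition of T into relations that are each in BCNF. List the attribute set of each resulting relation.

Candidate keys of the original relation: {BookID}, {Shelf}.
{BookID, MemberID, Publisher, Shelf}: {MemberID} determines {MemberID, Publisher} here but is not a superkey — split on MemberID --> Publisher, giving {MemberID, Publisher} and {BookID, MemberID, Shelf}.
{MemberID, Publisher} has no BCNF violation.
{BookID, MemberID, Shelf} has no BCNF violation.

{BookID, MemberID, Shelf}; {MemberID, Publisher}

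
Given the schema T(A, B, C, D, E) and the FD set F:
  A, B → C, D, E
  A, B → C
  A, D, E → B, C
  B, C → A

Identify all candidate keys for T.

{A, B} is a candidate key since {A, B}⁺ = {A, B, C, D, E} covers every attribute.
{B, C} is a candidate key since {B, C}⁺ = {A, B, C, D, E} covers every attribute.
{A, D, E} is a candidate key since {A, D, E}⁺ = {A, B, C, D, E} covers every attribute.
Any other superkey properly contains one of these, so there are no further candidate keys.

{A, B}, {A, D, E}, {B, C}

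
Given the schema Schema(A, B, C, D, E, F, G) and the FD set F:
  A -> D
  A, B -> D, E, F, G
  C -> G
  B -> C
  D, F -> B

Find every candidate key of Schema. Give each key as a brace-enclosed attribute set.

No FD produces {A}, so it must be in every candidate key.
{A, B}⁺ = {A, B, C, D, E, F, G} — all of the relation — so {A, B} is a candidate key.
{A, F}⁺ = {A, B, C, D, E, F, G} — all of the relation — so {A, F} is a candidate key.
Any other superkey properly contains one of these, so there are no further candidate keys.

{A, B}, {A, F}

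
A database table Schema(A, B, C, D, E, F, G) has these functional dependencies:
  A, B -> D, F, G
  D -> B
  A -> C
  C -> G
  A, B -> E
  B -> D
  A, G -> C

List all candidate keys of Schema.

{A} never appears on the right of any FD, so every key must include it.
Closure of {A, B} is {A, B, C, D, E, F, G}, the whole schema; {A, B} is a candidate key.
Closure of {A, D} is {A, B, C, D, E, F, G}, the whole schema; {A, D} is a candidate key.
These are minimal and exhaustive — every other superkey contains one of them.

{A, B}, {A, D}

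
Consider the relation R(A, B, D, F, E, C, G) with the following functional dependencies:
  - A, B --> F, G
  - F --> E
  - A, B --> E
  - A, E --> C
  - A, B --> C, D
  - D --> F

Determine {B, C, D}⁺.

{B, C, D, E, F}

Start with {B, C, D}.
D --> F applies; add {F} → now {B, C, D, F}.
F --> E applies; add {E} → now {B, C, D, E, F}.
No further FD applies.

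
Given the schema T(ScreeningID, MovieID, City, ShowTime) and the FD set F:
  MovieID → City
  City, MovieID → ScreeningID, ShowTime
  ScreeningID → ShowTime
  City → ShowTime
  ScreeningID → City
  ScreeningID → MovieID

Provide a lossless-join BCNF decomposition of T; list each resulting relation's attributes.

{City, MovieID, ScreeningID}; {City, ShowTime}

Candidate keys of the original relation: {MovieID}, {ScreeningID}.
Within {City, MovieID, ScreeningID, ShowTime}: {City}⁺ ∩ {City, MovieID, ScreeningID, ShowTime} = {City, ShowTime}, not the whole set, so City → ShowTime violates BCNF; decompose into {City, ShowTime} and {City, MovieID, ScreeningID}.
{City, ShowTime}: every determinant is a superkey — BCNF.
{City, MovieID, ScreeningID}: every determinant is a superkey — BCNF.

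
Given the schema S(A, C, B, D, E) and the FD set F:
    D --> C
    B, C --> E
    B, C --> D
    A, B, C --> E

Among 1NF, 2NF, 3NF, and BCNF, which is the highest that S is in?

Candidate keys: {A, B, C}, {A, B, D}. Prime attributes: {A, B, C, D}.
D --> C: {D}⁺ = {C, D}, which is not all of the attributes, so the left side is not a superkey — BCNF is violated.
B, C --> E has non-prime {E} on the right and a non-superkey on the left, so 3NF fails.
The proper key subset {B, C} of {A, B, C} determines non-prime {E}, so the relation is not even in 2NF.

1NF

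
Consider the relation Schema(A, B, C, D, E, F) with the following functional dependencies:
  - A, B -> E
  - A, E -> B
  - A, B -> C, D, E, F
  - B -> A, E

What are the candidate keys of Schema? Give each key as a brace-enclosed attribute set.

{A, E}, {B}

{B} is a candidate key since {B}⁺ = {A, B, C, D, E, F} covers every attribute.
{A, E} is a candidate key since {A, E}⁺ = {A, B, C, D, E, F} covers every attribute.
No proper subset of any of these is a key, and no other minimal superkey exists.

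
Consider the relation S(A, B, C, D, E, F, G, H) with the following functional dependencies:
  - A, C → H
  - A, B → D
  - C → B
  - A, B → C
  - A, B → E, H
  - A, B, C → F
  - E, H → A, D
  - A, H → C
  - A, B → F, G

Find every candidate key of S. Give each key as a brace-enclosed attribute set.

{A, B}, {A, C}, {A, H}, {E, H}

Closure of {A, B} is {A, B, C, D, E, F, G, H}, the whole schema; {A, B} is a candidate key.
Closure of {A, C} is {A, B, C, D, E, F, G, H}, the whole schema; {A, C} is a candidate key.
Closure of {A, H} is {A, B, C, D, E, F, G, H}, the whole schema; {A, H} is a candidate key.
Closure of {E, H} is {A, B, C, D, E, F, G, H}, the whole schema; {E, H} is a candidate key.
Any other superkey properly contains one of these, so there are no further candidate keys.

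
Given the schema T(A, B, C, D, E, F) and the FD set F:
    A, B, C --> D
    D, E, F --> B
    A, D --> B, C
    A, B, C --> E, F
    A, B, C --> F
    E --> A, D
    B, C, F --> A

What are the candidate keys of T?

{A, B, C}, {A, D}, {B, C, F}, {E}

Closure of {E} is {A, B, C, D, E, F}, the whole schema; {E} is a candidate key.
Closure of {A, D} is {A, B, C, D, E, F}, the whole schema; {A, D} is a candidate key.
Closure of {A, B, C} is {A, B, C, D, E, F}, the whole schema; {A, B, C} is a candidate key.
Closure of {B, C, F} is {A, B, C, D, E, F}, the whole schema; {B, C, F} is a candidate key.
No proper subset of any of these is a key, and no other minimal superkey exists.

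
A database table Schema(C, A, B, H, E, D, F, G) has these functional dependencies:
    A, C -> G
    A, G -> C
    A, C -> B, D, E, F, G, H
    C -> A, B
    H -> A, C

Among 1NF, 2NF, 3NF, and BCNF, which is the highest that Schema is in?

BCNF

Candidate keys: {A, G}, {C}, {H}. Prime attributes: {A, C, G, H}.
The left-hand side of every FD is a superkey, so BCNF is satisfied.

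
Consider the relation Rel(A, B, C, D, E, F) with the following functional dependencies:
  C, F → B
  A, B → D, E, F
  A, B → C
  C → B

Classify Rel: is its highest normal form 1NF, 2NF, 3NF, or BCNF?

Candidate keys: {A, B}, {A, C}. Prime attributes: {A, B, C}.
C, F → B breaks BCNF: {C, F}⁺ = {B, C, F}, so {C, F} is not a superkey.
But every attribute on its right side ({B}) is prime, and the same holds for every other non-superkey FD, so 3NF still holds.

3NF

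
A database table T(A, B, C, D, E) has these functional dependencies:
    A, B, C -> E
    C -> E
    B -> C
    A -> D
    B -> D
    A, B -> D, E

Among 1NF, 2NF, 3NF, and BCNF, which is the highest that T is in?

1NF

Candidate key: {A, B}. Prime attributes: {A, B}.
C -> E: {C}⁺ = {C, E}, which is not all of the attributes, so the left side is not a superkey — BCNF is violated.
C -> E determines the non-prime attribute {E} from a non-superkey — 3NF is violated.
The proper key subset {A} of {A, B} determines non-prime {D}, so the relation is not even in 2NF.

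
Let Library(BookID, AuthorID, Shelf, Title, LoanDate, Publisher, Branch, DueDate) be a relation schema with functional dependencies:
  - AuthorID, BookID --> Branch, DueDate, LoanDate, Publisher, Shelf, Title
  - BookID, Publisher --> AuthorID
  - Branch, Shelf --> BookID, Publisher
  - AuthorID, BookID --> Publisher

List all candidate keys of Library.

{AuthorID, BookID} is a candidate key since {AuthorID, BookID}⁺ = {AuthorID, BookID, Branch, DueDate, LoanDate, Publisher, Shelf, Title} covers every attribute.
{BookID, Publisher} is a candidate key since {BookID, Publisher}⁺ = {AuthorID, BookID, Branch, DueDate, LoanDate, Publisher, Shelf, Title} covers every attribute.
{Branch, Shelf} is a candidate key since {Branch, Shelf}⁺ = {AuthorID, BookID, Branch, DueDate, LoanDate, Publisher, Shelf, Title} covers every attribute.
Any other superkey properly contains one of these, so there are no further candidate keys.

{AuthorID, BookID}, {BookID, Publisher}, {Branch, Shelf}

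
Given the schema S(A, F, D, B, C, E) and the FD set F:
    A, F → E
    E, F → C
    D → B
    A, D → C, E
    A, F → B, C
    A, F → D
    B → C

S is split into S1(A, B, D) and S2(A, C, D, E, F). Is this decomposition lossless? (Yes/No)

Yes

The shared attributes are {A, D} and {A, D}⁺ = {A, B, C, D, E}.
S1 is contained in that closure, so S1 ∩ S2 → S1 holds and the join is lossless.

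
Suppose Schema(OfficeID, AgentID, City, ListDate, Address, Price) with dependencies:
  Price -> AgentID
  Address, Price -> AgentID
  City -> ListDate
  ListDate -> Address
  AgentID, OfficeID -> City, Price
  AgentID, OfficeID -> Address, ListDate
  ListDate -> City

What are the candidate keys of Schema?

{AgentID, OfficeID}, {OfficeID, Price}

Attributes never on any right-hand side: {OfficeID} — every candidate key must contain it.
{AgentID, OfficeID}⁺ = {Address, AgentID, City, ListDate, OfficeID, Price} — all of the relation — so {AgentID, OfficeID} is a candidate key.
{OfficeID, Price}⁺ = {Address, AgentID, City, ListDate, OfficeID, Price} — all of the relation — so {OfficeID, Price} is a candidate key.
Any other superkey properly contains one of these, so there are no further candidate keys.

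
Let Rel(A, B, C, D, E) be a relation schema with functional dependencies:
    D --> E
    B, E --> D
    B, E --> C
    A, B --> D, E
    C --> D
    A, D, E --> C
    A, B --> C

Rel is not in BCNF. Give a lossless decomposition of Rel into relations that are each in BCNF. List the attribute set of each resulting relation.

{A, B, C}; {C, D}; {D, E}

Candidate key of the original relation: {A, B}.
Within {A, B, C, D, E}: {D}⁺ ∩ {A, B, C, D, E} = {D, E}, not the whole set, so D --> E violates BCNF; decompose into {D, E} and {A, B, C, D}.
{D, E}: every determinant is a superkey — BCNF.
Within {A, B, C, D}: {C}⁺ ∩ {A, B, C, D} = {C, D}, not the whole set, so C --> D violates BCNF; decompose into {C, D} and {A, B, C}.
{C, D}: every determinant is a superkey — BCNF.
{A, B, C}: every determinant is a superkey — BCNF.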